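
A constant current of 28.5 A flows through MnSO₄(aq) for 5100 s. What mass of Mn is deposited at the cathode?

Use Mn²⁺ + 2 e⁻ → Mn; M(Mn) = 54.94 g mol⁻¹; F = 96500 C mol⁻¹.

41.4 g

Q = I·t = 28.50 A × 5100.0 s = 145400 C.
n(e⁻) = Q/F = 145400 / 96500 = 1.506 mol.
Mn²⁺ + 2 e⁻ → Mn, so n(Mn) = n(e⁻)/2 = 0.7531 mol.
m = n·M = 0.7531 × 54.94 = 41.4 g.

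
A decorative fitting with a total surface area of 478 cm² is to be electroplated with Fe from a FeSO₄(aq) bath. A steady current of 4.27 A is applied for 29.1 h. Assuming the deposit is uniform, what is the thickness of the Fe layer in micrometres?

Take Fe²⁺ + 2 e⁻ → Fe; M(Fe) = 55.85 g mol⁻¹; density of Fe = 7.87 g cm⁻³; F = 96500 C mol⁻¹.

344 μm

Q = I·t = 4.270 × 104760 = 447300 C; n(e⁻) = 4.635 mol.
n(Fe) = n(e⁻)/2 = 2.318 mol, so m = 2.318 × 55.85 = 129.4 g.
Volume = m/ρ = 129.4 / 7.87 = 16.45 cm³.
Thickness = V/A = 16.45 / 478 = 0.0344 cm = 344 μm.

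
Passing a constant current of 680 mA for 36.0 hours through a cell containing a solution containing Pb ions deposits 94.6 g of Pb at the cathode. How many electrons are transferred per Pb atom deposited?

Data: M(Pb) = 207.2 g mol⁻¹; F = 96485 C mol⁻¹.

2

Q = I·t = 0.6800 A × 129600 s = 88130 C, so n(e⁻) = 88130/96485 = 0.9134 mol.
n(Pb) deposited = 94.6 / 207.2 = 0.4566 mol.
Electrons per atom = n(e⁻)/n(Pb) = 0.9134 / 0.4566 = 2.00 ≈ 2, so the ion is Pb²⁺.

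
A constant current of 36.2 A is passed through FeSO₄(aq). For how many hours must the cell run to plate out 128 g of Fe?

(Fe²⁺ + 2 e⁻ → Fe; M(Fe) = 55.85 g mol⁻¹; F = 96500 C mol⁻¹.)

n(Fe) = m/M = 128 / 55.85 = 2.292 mol.
Each Fe atom requires 2 electrons, so n(e⁻) = 2 × 2.292 = 4.584 mol.
Q = n(e⁻)·F = 4.584 × 96500 = 442300 C.
t = Q/I = 442300 / 36.20 A = 12220 s = 3.39 h.

3.39 h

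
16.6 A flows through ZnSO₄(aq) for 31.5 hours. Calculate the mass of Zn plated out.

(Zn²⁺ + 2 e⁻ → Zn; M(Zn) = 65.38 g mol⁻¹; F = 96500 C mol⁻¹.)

Q = I·t = 16.60 A × 113400 s = 1882000 C.
n(e⁻) = Q/F = 1882000 / 96500 = 19.51 mol.
Zn²⁺ + 2 e⁻ → Zn, so n(Zn) = n(e⁻)/2 = 9.754 mol.
m = n·M = 9.754 × 65.38 = 638 g.

638 g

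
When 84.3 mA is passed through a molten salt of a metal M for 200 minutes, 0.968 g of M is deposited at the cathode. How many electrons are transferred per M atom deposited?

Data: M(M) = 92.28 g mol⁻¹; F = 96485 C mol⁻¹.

Q = I·t = 0.08430 A × 12000 s = 1012 C, so n(e⁻) = 1012/96485 = 0.01048 mol.
n(M) deposited = 0.968 / 92.28 = 0.01049 mol.
Electrons per atom = n(e⁻)/n(M) = 0.01048 / 0.01049 = 0.999 ≈ 1, so the ion is M⁺.

1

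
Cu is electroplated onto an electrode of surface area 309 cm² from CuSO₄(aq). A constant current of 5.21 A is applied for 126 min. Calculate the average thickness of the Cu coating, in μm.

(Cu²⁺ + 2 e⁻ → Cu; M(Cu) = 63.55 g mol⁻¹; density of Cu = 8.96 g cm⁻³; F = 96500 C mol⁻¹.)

Q = I·t = 5.210 × 7560.0 = 39390 C; n(e⁻) = 0.4082 mol.
n(Cu) = n(e⁻)/2 = 0.2041 mol, so m = 0.2041 × 63.55 = 12.97 g.
Volume = m/ρ = 12.97 / 8.96 = 1.447 cm³.
Thickness = V/A = 1.447 / 309 = 0.00468 cm = 46.8 μm.

46.8 μm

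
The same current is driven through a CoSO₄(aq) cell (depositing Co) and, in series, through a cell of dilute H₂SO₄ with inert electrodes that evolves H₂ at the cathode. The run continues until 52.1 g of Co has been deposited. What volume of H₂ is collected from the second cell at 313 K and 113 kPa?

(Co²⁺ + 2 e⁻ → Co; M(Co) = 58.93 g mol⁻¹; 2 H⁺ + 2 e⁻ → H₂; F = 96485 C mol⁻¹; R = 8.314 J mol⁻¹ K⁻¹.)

n(Co) = 52.1 / 58.93 = 0.8841 mol, so n(e⁻) = 2 × 0.8841 = 1.768 mol.
The cells are in series, so the same 1.768 mol of electrons passes through the second cell.
2 H⁺ + 2 e⁻ → H₂ — 2 mol e⁻ per mol H₂, so n(H₂) = 1.768/2 = 0.8841 mol.
V = nRT/P = (0.8841 × 8.314 × 313) / (113 × 10³) = 0.0204 m³ = 20.4 L.

20.4 L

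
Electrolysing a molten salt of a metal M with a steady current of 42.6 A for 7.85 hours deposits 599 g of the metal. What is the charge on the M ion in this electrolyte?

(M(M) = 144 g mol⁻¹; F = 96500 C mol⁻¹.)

+3

Q = I·t = 42.60 A × 28260 s = 1204000 C, so n(e⁻) = 1204000/96500 = 12.48 mol.
n(M) deposited = 599 / 144 = 4.160 mol.
Electrons per atom = n(e⁻)/n(M) = 12.48 / 4.160 = 3.00 ≈ 3, so the ion is M³⁺.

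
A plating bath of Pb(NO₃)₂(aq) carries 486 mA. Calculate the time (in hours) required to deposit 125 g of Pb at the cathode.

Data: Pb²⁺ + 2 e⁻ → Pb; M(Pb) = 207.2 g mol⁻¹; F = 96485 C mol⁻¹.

66.5 h

n(Pb) = m/M = 125 / 207.2 = 0.6033 mol.
Each Pb atom requires 2 electrons, so n(e⁻) = 2 × 0.6033 = 1.207 mol.
Q = n(e⁻)·F = 1.207 × 96485 = 116400 C.
t = Q/I = 116400 / 0.4860 A = 239500 s = 66.5 h.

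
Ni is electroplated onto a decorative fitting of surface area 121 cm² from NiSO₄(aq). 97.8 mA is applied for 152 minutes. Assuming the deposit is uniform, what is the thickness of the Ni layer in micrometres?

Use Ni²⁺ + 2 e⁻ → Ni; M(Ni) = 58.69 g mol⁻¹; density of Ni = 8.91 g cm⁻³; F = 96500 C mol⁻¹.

2.52 μm

Q = I·t = 0.09780 × 9120.0 = 891.9 C; n(e⁻) = 0.009243 mol.
n(Ni) = n(e⁻)/2 = 0.004621 mol, so m = 0.004621 × 58.69 = 0.2712 g.
Volume = m/ρ = 0.2712 / 8.91 = 0.03044 cm³.
Thickness = V/A = 0.03044 / 121 = 2.52 × 10⁻⁴ cm = 2.52 μm.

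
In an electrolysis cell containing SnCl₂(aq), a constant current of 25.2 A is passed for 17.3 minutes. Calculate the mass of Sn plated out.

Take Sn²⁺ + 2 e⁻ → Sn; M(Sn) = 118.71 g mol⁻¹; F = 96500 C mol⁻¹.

Q = I·t = 25.20 A × 1038.0 s = 26160 C.
n(e⁻) = Q/F = 26160 / 96500 = 0.2711 mol.
Sn²⁺ + 2 e⁻ → Sn, so n(Sn) = n(e⁻)/2 = 0.1355 mol.
m = n·M = 0.1355 × 118.71 = 16.1 g.

16.1 g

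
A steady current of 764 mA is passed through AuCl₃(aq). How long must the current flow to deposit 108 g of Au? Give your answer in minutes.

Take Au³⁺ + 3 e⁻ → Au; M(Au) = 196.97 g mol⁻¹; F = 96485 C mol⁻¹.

3460 min

n(Au) = m/M = 108 / 196.97 = 0.5483 mol.
Each Au atom requires 3 electrons, so n(e⁻) = 3 × 0.5483 = 1.645 mol.
Q = n(e⁻)·F = 1.645 × 96485 = 158700 C.
t = Q/I = 158700 / 0.7640 A = 207700 s = 3460 min.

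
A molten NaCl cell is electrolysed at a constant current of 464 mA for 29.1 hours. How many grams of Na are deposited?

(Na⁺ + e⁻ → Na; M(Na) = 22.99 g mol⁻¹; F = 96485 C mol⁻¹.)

Q = I·t = 0.4640 A × 104760 s = 48610 C.
n(e⁻) = Q/F = 48610 / 96485 = 0.5038 mol.
Na⁺ + e⁻ → Na, so n(Na) = n(e⁻)/1 = 0.5038 mol.
m = n·M = 0.5038 × 22.99 = 11.6 g.

11.6 g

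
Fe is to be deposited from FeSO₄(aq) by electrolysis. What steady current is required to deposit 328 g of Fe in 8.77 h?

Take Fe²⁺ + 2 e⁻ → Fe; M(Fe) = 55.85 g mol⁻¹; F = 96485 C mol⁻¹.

35.9 A

n(Fe) = 328 / 55.85 = 5.873 mol.
n(e⁻) = 2 × 5.873 = 11.75 mol.
Q = n(e⁻)·F = 11.75 × 96485 = 1133000 C.
I = Q/t = 1133000 / 31572 s = 35.9 A.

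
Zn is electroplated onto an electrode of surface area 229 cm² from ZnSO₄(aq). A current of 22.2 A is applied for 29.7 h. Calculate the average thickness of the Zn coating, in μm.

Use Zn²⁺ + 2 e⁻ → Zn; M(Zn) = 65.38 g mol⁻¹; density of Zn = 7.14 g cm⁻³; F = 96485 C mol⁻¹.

Q = I·t = 22.20 × 106920 = 2374000 C; n(e⁻) = 24.60 mol.
n(Zn) = n(e⁻)/2 = 12.30 mol, so m = 12.30 × 65.38 = 804.2 g.
Volume = m/ρ = 804.2 / 7.14 = 112.6 cm³.
Thickness = V/A = 112.6 / 229 = 0.492 cm = 4920 μm.

4920 μm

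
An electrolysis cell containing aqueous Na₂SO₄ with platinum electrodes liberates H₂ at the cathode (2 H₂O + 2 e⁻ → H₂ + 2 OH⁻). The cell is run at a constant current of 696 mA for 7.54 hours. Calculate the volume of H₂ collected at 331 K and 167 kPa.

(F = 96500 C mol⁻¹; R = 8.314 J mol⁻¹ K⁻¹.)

1.61 L

Q = I·t = 0.6960 A × 27144 s = 18890 C.
n(e⁻) = Q/F = 18890 / 96500 = 0.1958 mol.
2 electrons are transferred per H₂ molecule, so n(H₂) = 0.1958 / 2 = 0.09789 mol.
V = nRT/P = (0.09789 × 8.314 × 331) / (167 × 10³ Pa) = 0.00161 m³ = 1.61 L.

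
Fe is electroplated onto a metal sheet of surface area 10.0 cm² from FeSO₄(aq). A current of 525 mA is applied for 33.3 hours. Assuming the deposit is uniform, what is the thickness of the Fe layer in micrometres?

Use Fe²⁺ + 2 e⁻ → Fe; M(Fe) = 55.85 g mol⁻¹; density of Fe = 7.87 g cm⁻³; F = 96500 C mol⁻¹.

2310 μm

Q = I·t = 0.5250 × 119880 = 62940 C; n(e⁻) = 0.6522 mol.
n(Fe) = n(e⁻)/2 = 0.3261 mol, so m = 0.3261 × 55.85 = 18.21 g.
Volume = m/ρ = 18.21 / 7.87 = 2.314 cm³.
Thickness = V/A = 2.314 / 10.0 = 0.231 cm = 2310 μm.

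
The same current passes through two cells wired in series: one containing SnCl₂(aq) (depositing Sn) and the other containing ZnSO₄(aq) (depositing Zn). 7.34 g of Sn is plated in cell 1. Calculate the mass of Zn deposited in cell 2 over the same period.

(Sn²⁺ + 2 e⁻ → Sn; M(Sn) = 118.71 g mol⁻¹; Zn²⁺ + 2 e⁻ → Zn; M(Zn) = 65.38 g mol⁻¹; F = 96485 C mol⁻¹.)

n(Sn) = 7.34 / 118.71 = 0.06183 mol.
Since Sn²⁺ + 2 e⁻ → Sn, n(e⁻) passed = 2 × 0.06183 = 0.1237 mol.
Cells in series carry the same charge, so the same 0.1237 mol of electrons passes through cell 2.
Zn²⁺ + 2 e⁻ → Zn, so n(Zn) = 0.1237 / 2 = 0.06183 mol.
m(Zn) = 0.06183 × 65.38 = 4.04 g.

4.04 g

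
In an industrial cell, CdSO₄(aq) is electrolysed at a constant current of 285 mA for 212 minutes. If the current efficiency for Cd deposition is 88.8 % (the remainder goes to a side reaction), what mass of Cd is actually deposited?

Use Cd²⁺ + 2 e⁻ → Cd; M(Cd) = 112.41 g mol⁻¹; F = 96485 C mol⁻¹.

Q = I·t = 0.2850 × 12720 = 3625 C.
n(e⁻) = 3625/96485 = 0.03757 mol; theoretically n(Cd) = 0.03757/2 = 0.01879 mol, m_theo = 2.112 g.
At 88.8 % efficiency, m_actual = 0.888 × 2.112 = 1.88 g.

1.88 g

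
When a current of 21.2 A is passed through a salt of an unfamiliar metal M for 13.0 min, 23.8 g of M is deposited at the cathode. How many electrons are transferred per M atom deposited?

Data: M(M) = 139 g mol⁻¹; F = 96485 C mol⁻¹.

1

Q = I·t = 21.20 A × 780.00 s = 16540 C, so n(e⁻) = 16540/96485 = 0.1714 mol.
n(M) deposited = 23.8 / 139 = 0.1712 mol.
Electrons per atom = n(e⁻)/n(M) = 0.1714 / 0.1712 = 1.00 ≈ 1, so the ion is M⁺.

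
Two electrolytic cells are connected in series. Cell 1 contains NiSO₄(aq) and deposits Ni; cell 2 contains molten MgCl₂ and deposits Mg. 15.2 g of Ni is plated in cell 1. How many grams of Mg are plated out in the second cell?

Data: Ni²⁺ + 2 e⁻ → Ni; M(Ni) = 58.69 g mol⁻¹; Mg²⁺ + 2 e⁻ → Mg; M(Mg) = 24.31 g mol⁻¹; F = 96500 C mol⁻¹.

n(Ni) = 15.2 / 58.69 = 0.2590 mol.
Since Ni²⁺ + 2 e⁻ → Ni, n(e⁻) passed = 2 × 0.2590 = 0.5180 mol.
Cells in series carry the same charge, so the same 0.5180 mol of electrons passes through cell 2.
Mg²⁺ + 2 e⁻ → Mg, so n(Mg) = 0.5180 / 2 = 0.2590 mol.
m(Mg) = 0.2590 × 24.31 = 6.30 g.

6.30 g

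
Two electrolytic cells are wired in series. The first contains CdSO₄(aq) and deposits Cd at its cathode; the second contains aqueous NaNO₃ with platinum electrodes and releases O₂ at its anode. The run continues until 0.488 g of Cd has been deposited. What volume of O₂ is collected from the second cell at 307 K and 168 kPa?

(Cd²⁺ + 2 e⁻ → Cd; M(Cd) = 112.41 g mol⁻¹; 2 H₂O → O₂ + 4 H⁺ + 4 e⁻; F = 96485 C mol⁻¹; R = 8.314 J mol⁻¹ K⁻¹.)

n(Cd) = 0.488 / 112.41 = 0.004341 mol, so n(e⁻) = 2 × 0.004341 = 0.008683 mol.
The cells are in series, so the same 0.008683 mol of electrons passes through the second cell.
2 H₂O → O₂ + 4 H⁺ + 4 e⁻ — 4 mol e⁻ per mol O₂, so n(O₂) = 0.008683/4 = 0.002171 mol.
V = nRT/P = (0.002171 × 8.314 × 307) / (168 × 10³) = 3.30 × 10⁻⁵ m³ = 0.0330 L.

0.0330 L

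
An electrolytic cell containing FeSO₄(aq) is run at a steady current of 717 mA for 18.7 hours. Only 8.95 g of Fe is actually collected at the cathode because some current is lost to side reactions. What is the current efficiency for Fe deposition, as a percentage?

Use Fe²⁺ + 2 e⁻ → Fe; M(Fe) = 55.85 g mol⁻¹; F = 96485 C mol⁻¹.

64.1 %

Q = I·t = 0.7170 × 67320 = 48270 C; n(e⁻) = 48270/96485 = 0.5003 mol.
Theoretical n(Fe) = n(e⁻)/2 = 0.2501 mol, i.e. m_theo = 0.2501 × 55.85 = 13.97 g.
Efficiency = m_actual / m_theo = 8.95 / 13.97 = 64.1 %.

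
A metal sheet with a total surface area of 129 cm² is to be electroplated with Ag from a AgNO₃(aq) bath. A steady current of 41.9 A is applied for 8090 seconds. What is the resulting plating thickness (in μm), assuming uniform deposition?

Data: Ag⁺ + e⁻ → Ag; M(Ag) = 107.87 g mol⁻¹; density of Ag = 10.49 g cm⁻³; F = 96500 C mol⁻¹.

2800 μm

Q = I·t = 41.90 × 8090.0 = 339000 C; n(e⁻) = 3.513 mol.
n(Ag) = n(e⁻)/1 = 3.513 mol, so m = 3.513 × 107.87 = 378.9 g.
Volume = m/ρ = 378.9 / 10.49 = 36.12 cm³.
Thickness = V/A = 36.12 / 129 = 0.280 cm = 2800 μm.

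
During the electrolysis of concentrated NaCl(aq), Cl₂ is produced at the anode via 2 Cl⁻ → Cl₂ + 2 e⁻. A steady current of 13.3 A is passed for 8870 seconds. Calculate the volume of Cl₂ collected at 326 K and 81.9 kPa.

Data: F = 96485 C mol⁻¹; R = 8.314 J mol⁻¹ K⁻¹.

Q = I·t = 13.30 A × 8870.0 s = 118000 C.
n(e⁻) = Q/F = 118000 / 96485 = 1.223 mol.
2 electrons are transferred per Cl₂ molecule, so n(Cl₂) = 1.223 / 2 = 0.6113 mol.
V = nRT/P = (0.6113 × 8.314 × 326) / (81.9 × 10³ Pa) = 0.0202 m³ = 20.2 L.

20.2 L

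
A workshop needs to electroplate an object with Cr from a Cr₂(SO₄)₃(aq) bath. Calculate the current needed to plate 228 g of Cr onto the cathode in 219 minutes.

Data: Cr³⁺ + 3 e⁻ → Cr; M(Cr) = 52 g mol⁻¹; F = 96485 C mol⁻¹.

96.6 A

n(Cr) = 228 / 52 = 4.385 mol.
n(e⁻) = 3 × 4.385 = 13.15 mol.
Q = n(e⁻)·F = 13.15 × 96485 = 1269000 C.
I = Q/t = 1269000 / 13140 s = 96.6 A.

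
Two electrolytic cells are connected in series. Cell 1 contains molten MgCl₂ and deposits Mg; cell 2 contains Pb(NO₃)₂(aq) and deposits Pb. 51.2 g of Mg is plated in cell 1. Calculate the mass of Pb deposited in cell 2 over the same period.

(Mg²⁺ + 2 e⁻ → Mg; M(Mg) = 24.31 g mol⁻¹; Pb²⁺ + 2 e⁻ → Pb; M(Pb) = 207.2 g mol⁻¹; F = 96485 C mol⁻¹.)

n(Mg) = 51.2 / 24.31 = 2.106 mol.
Since Mg²⁺ + 2 e⁻ → Mg, n(e⁻) passed = 2 × 2.106 = 4.212 mol.
Cells in series carry the same charge, so the same 4.212 mol of electrons passes through cell 2.
Pb²⁺ + 2 e⁻ → Pb, so n(Pb) = 4.212 / 2 = 2.106 mol.
m(Pb) = 2.106 × 207.2 = 436 g.

436 g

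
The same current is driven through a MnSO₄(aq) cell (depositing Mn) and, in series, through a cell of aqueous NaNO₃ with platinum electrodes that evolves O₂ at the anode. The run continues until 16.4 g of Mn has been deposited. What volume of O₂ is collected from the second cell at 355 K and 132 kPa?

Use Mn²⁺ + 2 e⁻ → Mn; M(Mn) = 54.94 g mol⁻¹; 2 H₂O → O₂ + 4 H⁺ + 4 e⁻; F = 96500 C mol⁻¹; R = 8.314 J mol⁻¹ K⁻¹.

3.34 L

n(Mn) = 16.4 / 54.94 = 0.2985 mol, so n(e⁻) = 2 × 0.2985 = 0.5970 mol.
The cells are in series, so the same 0.5970 mol of electrons passes through the second cell.
2 H₂O → O₂ + 4 H⁺ + 4 e⁻ — 4 mol e⁻ per mol O₂, so n(O₂) = 0.5970/4 = 0.1493 mol.
V = nRT/P = (0.1493 × 8.314 × 355) / (132 × 10³) = 0.00334 m³ = 3.34 L.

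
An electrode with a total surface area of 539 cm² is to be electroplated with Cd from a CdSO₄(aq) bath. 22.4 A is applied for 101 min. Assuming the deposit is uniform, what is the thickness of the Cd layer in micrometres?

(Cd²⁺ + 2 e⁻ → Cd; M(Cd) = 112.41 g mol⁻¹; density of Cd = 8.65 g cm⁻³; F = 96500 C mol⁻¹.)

170 μm

Q = I·t = 22.40 × 6060.0 = 135700 C; n(e⁻) = 1.407 mol.
n(Cd) = n(e⁻)/2 = 0.7033 mol, so m = 0.7033 × 112.41 = 79.06 g.
Volume = m/ρ = 79.06 / 8.65 = 9.140 cm³.
Thickness = V/A = 9.140 / 539 = 0.0170 cm = 170 μm.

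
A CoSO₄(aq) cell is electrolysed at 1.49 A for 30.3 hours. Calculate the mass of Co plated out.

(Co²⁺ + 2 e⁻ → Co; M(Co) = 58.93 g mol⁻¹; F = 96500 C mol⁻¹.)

49.6 g

Q = I·t = 1.490 A × 109080 s = 162500 C.
n(e⁻) = Q/F = 162500 / 96500 = 1.684 mol.
Co²⁺ + 2 e⁻ → Co, so n(Co) = n(e⁻)/2 = 0.8421 mol.
m = n·M = 0.8421 × 58.93 = 49.6 g.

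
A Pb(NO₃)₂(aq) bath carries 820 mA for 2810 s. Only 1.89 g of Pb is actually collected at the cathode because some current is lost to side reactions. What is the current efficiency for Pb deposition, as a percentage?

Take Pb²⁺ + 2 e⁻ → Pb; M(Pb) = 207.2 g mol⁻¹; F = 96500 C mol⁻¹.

76.4 %

Q = I·t = 0.8200 × 2810.0 = 2304 C; n(e⁻) = 2304/96500 = 0.02388 mol.
Theoretical n(Pb) = n(e⁻)/2 = 0.01194 mol, i.e. m_theo = 0.01194 × 207.2 = 2.474 g.
Efficiency = m_actual / m_theo = 1.89 / 2.474 = 76.4 %.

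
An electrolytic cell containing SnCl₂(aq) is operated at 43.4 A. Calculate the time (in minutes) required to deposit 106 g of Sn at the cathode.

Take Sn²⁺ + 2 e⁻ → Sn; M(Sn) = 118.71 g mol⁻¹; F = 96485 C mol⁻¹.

66.2 min

n(Sn) = m/M = 106 / 118.71 = 0.8929 mol.
Each Sn atom requires 2 electrons, so n(e⁻) = 2 × 0.8929 = 1.786 mol.
Q = n(e⁻)·F = 1.786 × 96485 = 172300 C.
t = Q/I = 172300 / 43.40 A = 3970 s = 66.2 min.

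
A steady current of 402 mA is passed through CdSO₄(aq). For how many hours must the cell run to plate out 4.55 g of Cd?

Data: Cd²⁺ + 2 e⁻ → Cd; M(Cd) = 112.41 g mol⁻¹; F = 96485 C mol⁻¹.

5.40 h

n(Cd) = m/M = 4.55 / 112.41 = 0.04048 mol.
Each Cd atom requires 2 electrons, so n(e⁻) = 2 × 0.04048 = 0.08095 mol.
Q = n(e⁻)·F = 0.08095 × 96485 = 7811 C.
t = Q/I = 7811 / 0.4020 A = 19430 s = 5.40 h.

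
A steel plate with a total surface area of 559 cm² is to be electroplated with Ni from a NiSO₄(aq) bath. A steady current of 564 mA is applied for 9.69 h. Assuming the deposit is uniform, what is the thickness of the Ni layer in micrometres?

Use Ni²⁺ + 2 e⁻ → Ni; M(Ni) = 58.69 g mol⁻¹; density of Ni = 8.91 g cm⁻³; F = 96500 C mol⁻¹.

Q = I·t = 0.5640 × 34884 = 19670 C; n(e⁻) = 0.2039 mol.
n(Ni) = n(e⁻)/2 = 0.1019 mol, so m = 0.1019 × 58.69 = 5.983 g.
Volume = m/ρ = 5.983 / 8.91 = 0.6715 cm³.
Thickness = V/A = 0.6715 / 559 = 0.00120 cm = 12.0 μm.

12.0 μm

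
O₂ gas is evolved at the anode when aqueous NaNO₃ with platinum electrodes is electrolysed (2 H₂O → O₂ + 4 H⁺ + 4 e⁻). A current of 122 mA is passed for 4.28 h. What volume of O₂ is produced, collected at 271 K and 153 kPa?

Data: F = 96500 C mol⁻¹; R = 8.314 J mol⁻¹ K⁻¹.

0.0717 L

Q = I·t = 0.1220 A × 15408 s = 1880 C.
n(e⁻) = Q/F = 1880 / 96500 = 0.01948 mol.
4 electrons are transferred per O₂ molecule, so n(O₂) = 0.01948 / 4 = 0.004870 mol.
V = nRT/P = (0.004870 × 8.314 × 271) / (153 × 10³ Pa) = 7.17 × 10⁻⁵ m³ = 0.0717 L.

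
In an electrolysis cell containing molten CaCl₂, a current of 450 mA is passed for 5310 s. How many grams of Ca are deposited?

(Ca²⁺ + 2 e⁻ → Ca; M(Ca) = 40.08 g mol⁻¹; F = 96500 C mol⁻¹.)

Q = I·t = 0.4500 A × 5310.0 s = 2390 C.
n(e⁻) = Q/F = 2390 / 96500 = 0.02476 mol.
Ca²⁺ + 2 e⁻ → Ca, so n(Ca) = n(e⁻)/2 = 0.01238 mol.
m = n·M = 0.01238 × 40.08 = 0.496 g.

0.496 g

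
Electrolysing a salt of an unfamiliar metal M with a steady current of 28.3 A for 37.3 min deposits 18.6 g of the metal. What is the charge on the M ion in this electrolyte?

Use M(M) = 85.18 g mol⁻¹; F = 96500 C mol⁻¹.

+3

Q = I·t = 28.30 A × 2238.0 s = 63340 C, so n(e⁻) = 63340/96500 = 0.6563 mol.
n(M) deposited = 18.6 / 85.18 = 0.2184 mol.
Electrons per atom = n(e⁻)/n(M) = 0.6563 / 0.2184 = 3.01 ≈ 3, so the ion is M³⁺.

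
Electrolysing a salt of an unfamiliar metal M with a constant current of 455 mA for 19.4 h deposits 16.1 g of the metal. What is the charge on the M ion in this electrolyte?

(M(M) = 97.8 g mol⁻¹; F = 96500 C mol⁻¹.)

+2

Q = I·t = 0.4550 A × 69840 s = 31780 C, so n(e⁻) = 31780/96500 = 0.3293 mol.
n(M) deposited = 16.1 / 97.8 = 0.1646 mol.
Electrons per atom = n(e⁻)/n(M) = 0.3293 / 0.1646 = 2.00 ≈ 2, so the ion is M²⁺.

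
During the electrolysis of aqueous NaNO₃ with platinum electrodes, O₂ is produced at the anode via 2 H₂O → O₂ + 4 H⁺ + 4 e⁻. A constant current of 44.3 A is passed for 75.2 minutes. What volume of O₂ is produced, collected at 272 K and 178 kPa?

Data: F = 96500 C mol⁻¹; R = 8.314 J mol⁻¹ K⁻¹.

Q = I·t = 44.30 A × 4512.0 s = 199900 C.
n(e⁻) = Q/F = 199900 / 96500 = 2.071 mol.
4 electrons are transferred per O₂ molecule, so n(O₂) = 2.071 / 4 = 0.5178 mol.
V = nRT/P = (0.5178 × 8.314 × 272) / (178 × 10³ Pa) = 0.00658 m³ = 6.58 L.

6.58 L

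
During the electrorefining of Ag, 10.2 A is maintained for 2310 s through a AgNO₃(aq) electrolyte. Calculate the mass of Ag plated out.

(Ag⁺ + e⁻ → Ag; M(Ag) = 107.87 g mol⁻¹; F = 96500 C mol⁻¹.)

Q = I·t = 10.20 A × 2310.0 s = 23560 C.
n(e⁻) = Q/F = 23560 / 96500 = 0.2442 mol.
Ag⁺ + e⁻ → Ag, so n(Ag) = n(e⁻)/1 = 0.2442 mol.
m = n·M = 0.2442 × 107.87 = 26.3 g.

26.3 g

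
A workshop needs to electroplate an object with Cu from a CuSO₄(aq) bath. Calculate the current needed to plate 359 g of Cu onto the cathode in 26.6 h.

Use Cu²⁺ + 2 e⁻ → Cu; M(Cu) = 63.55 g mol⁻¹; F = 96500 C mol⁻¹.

11.4 A

n(Cu) = 359 / 63.55 = 5.649 mol.
n(e⁻) = 2 × 5.649 = 11.30 mol.
Q = n(e⁻)·F = 11.30 × 96500 = 1090000 C.
I = Q/t = 1090000 / 95760 s = 11.4 A.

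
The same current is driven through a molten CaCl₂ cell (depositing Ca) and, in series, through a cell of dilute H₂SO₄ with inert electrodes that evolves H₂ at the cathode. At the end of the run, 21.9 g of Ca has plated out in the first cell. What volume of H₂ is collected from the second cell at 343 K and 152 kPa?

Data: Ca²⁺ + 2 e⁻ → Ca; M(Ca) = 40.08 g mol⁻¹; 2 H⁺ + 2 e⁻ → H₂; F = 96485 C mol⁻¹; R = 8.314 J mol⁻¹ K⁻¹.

10.3 L

n(Ca) = 21.9 / 40.08 = 0.5464 mol, so n(e⁻) = 2 × 0.5464 = 1.093 mol.
The cells are in series, so the same 1.093 mol of electrons passes through the second cell.
2 H⁺ + 2 e⁻ → H₂ — 2 mol e⁻ per mol H₂, so n(H₂) = 1.093/2 = 0.5464 mol.
V = nRT/P = (0.5464 × 8.314 × 343) / (152 × 10³) = 0.0103 m³ = 10.3 L.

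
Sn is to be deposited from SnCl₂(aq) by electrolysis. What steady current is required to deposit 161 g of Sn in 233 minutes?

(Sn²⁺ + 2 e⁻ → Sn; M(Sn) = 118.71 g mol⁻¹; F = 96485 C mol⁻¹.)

n(Sn) = 161 / 118.71 = 1.356 mol.
n(e⁻) = 2 × 1.356 = 2.712 mol.
Q = n(e⁻)·F = 2.712 × 96485 = 261700 C.
I = Q/t = 261700 / 13980 s = 18.7 A.

18.7 A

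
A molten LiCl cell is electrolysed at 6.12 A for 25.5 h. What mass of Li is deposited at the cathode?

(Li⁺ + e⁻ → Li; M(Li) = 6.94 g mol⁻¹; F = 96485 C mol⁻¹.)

Q = I·t = 6.120 A × 91800 s = 561800 C.
n(e⁻) = Q/F = 561800 / 96485 = 5.823 mol.
Li⁺ + e⁻ → Li, so n(Li) = n(e⁻)/1 = 5.823 mol.
m = n·M = 5.823 × 6.94 = 40.4 g.

40.4 g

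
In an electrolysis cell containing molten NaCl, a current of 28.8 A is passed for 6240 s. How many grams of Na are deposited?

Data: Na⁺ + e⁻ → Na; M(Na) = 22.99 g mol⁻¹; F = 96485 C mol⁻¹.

Q = I·t = 28.80 A × 6240.0 s = 179700 C.
n(e⁻) = Q/F = 179700 / 96485 = 1.863 mol.
Na⁺ + e⁻ → Na, so n(Na) = n(e⁻)/1 = 1.863 mol.
m = n·M = 1.863 × 22.99 = 42.8 g.

42.8 g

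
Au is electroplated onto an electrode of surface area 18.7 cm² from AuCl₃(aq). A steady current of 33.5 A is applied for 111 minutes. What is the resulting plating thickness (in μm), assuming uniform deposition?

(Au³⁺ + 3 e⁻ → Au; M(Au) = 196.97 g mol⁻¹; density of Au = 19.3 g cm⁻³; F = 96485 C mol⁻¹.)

Q = I·t = 33.50 × 6660.0 = 223100 C; n(e⁻) = 2.312 mol.
n(Au) = n(e⁻)/3 = 0.7708 mol, so m = 0.7708 × 196.97 = 151.8 g.
Volume = m/ρ = 151.8 / 19.3 = 7.866 cm³.
Thickness = V/A = 7.866 / 18.7 = 0.421 cm = 4210 μm.

4210 μm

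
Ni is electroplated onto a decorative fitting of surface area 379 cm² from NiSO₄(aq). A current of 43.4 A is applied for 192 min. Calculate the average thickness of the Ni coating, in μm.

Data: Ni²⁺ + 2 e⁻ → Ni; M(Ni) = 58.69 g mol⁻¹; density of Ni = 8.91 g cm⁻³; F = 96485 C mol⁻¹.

450 μm

Q = I·t = 43.40 × 11520 = 500000 C; n(e⁻) = 5.182 mol.
n(Ni) = n(e⁻)/2 = 2.591 mol, so m = 2.591 × 58.69 = 152.1 g.
Volume = m/ρ = 152.1 / 8.91 = 17.07 cm³.
Thickness = V/A = 17.07 / 379 = 0.0450 cm = 450 μm.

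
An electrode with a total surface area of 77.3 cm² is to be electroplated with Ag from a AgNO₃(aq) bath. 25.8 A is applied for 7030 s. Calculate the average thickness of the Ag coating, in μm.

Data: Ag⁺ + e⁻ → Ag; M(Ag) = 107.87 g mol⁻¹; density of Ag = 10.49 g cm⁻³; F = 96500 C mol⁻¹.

Q = I·t = 25.80 × 7030.0 = 181400 C; n(e⁻) = 1.880 mol.
n(Ag) = n(e⁻)/1 = 1.880 mol, so m = 1.880 × 107.87 = 202.7 g.
Volume = m/ρ = 202.7 / 10.49 = 19.33 cm³.
Thickness = V/A = 19.33 / 77.3 = 0.250 cm = 2500 μm.

2500 μm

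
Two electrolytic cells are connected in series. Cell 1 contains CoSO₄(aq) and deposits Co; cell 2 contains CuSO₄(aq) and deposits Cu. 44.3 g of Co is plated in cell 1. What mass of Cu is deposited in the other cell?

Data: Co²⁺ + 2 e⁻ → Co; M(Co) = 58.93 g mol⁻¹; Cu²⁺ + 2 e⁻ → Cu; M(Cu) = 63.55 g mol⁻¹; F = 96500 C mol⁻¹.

47.8 g

n(Co) = 44.3 / 58.93 = 0.7517 mol.
Since Co²⁺ + 2 e⁻ → Co, n(e⁻) passed = 2 × 0.7517 = 1.503 mol.
Cells in series carry the same charge, so the same 1.503 mol of electrons passes through cell 2.
Cu²⁺ + 2 e⁻ → Cu, so n(Cu) = 1.503 / 2 = 0.7517 mol.
m(Cu) = 0.7517 × 63.55 = 47.8 g.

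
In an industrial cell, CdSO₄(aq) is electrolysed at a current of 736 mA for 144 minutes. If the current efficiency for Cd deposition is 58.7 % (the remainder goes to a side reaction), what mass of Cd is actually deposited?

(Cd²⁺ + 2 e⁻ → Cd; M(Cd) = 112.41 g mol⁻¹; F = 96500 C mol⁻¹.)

Q = I·t = 0.7360 × 8640.0 = 6359 C.
n(e⁻) = 6359/96500 = 0.06590 mol; theoretically n(Cd) = 0.06590/2 = 0.03295 mol, m_theo = 3.704 g.
At 58.7 % efficiency, m_actual = 0.587 × 3.704 = 2.17 g.

2.17 g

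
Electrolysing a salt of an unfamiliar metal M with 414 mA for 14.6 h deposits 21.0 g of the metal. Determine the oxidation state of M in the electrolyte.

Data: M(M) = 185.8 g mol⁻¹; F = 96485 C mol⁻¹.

+2

Q = I·t = 0.4140 A × 52560 s = 21760 C, so n(e⁻) = 21760/96485 = 0.2255 mol.
n(M) deposited = 21.0 / 185.8 = 0.1130 mol.
Electrons per atom = n(e⁻)/n(M) = 0.2255 / 0.1130 = 2.00 ≈ 2, so the ion is M²⁺.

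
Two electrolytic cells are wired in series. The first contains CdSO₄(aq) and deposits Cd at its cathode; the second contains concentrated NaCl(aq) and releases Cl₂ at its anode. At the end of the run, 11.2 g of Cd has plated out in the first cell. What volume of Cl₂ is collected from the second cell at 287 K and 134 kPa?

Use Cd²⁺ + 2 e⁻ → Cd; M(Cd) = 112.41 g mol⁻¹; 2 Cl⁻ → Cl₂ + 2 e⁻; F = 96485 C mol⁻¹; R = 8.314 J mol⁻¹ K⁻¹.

1.77 L

n(Cd) = 11.2 / 112.41 = 0.09964 mol, so n(e⁻) = 2 × 0.09964 = 0.1993 mol.
The cells are in series, so the same 0.1993 mol of electrons passes through the second cell.
2 Cl⁻ → Cl₂ + 2 e⁻ — 2 mol e⁻ per mol Cl₂, so n(Cl₂) = 0.1993/2 = 0.09964 mol.
V = nRT/P = (0.09964 × 8.314 × 287) / (134 × 10³) = 0.00177 m³ = 1.77 L.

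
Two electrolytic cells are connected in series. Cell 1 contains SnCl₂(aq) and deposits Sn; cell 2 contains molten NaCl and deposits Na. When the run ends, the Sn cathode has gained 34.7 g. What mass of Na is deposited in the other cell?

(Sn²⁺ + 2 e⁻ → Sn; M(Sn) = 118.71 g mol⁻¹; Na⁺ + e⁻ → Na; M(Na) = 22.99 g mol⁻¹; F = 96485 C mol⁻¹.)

n(Sn) = 34.7 / 118.71 = 0.2923 mol.
Since Sn²⁺ + 2 e⁻ → Sn, n(e⁻) passed = 2 × 0.2923 = 0.5846 mol.
Cells in series carry the same charge, so the same 0.5846 mol of electrons passes through cell 2.
Na⁺ + e⁻ → Na, so n(Na) = 0.5846 / 1 = 0.5846 mol.
m(Na) = 0.5846 × 22.99 = 13.4 g.

13.4 g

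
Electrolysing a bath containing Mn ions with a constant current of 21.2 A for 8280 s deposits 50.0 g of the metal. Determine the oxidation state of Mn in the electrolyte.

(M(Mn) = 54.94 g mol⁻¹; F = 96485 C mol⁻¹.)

+2

Q = I·t = 21.20 A × 8280.0 s = 175500 C, so n(e⁻) = 175500/96485 = 1.819 mol.
n(Mn) deposited = 50.0 / 54.94 = 0.9101 mol.
Electrons per atom = n(e⁻)/n(Mn) = 1.819 / 0.9101 = 2.00 ≈ 2, so the ion is Mn²⁺.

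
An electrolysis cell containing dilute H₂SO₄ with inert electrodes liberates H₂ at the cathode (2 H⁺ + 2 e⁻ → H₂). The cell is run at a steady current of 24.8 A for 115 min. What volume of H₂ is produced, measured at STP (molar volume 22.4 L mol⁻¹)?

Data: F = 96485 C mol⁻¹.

Q = I·t = 24.80 A × 6900.0 s = 171100 C.
n(e⁻) = Q/F = 171100 / 96485 = 1.774 mol.
2 electrons are transferred per H₂ molecule, so n(H₂) = 1.774 / 2 = 0.8868 mol.
V = n × V_m = 0.8868 × 22.4 = 19.9 L.

19.9 L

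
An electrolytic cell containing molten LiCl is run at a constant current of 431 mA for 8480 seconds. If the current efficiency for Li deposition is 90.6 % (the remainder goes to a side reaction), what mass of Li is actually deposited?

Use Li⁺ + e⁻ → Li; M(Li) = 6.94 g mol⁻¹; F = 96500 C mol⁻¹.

Q = I·t = 0.4310 × 8480.0 = 3655 C.
n(e⁻) = 3655/96500 = 0.03787 mol; theoretically n(Li) = 0.03787/1 = 0.03787 mol, m_theo = 0.2628 g.
At 90.6 % efficiency, m_actual = 0.906 × 0.2628 = 0.238 g.

0.238 g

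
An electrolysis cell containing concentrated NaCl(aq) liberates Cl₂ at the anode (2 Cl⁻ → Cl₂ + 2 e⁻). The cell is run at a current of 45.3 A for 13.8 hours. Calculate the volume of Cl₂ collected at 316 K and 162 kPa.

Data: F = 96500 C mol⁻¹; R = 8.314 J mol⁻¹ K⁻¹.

189 L

Q = I·t = 45.30 A × 49680 s = 2251000 C.
n(e⁻) = Q/F = 2251000 / 96500 = 23.32 mol.
2 electrons are transferred per Cl₂ molecule, so n(Cl₂) = 23.32 / 2 = 11.66 mol.
V = nRT/P = (11.66 × 8.314 × 316) / (162 × 10³ Pa) = 0.189 m³ = 189 L.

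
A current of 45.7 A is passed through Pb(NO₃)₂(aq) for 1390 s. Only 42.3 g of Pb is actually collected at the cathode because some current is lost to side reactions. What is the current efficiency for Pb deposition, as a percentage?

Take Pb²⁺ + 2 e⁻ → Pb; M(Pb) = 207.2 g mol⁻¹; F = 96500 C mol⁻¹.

Q = I·t = 45.70 × 1390.0 = 63520 C; n(e⁻) = 63520/96500 = 0.6583 mol.
Theoretical n(Pb) = n(e⁻)/2 = 0.3291 mol, i.e. m_theo = 0.3291 × 207.2 = 68.20 g.
Efficiency = m_actual / m_theo = 42.3 / 68.20 = 62.0 %.

62.0 %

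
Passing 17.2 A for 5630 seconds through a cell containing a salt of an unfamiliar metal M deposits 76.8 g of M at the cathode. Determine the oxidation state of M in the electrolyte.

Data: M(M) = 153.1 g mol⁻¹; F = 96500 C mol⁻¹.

+2

Q = I·t = 17.20 A × 5630.0 s = 96840 C, so n(e⁻) = 96840/96500 = 1.003 mol.
n(M) deposited = 76.8 / 153.1 = 0.5016 mol.
Electrons per atom = n(e⁻)/n(M) = 1.003 / 0.5016 = 2.00 ≈ 2, so the ion is M²⁺.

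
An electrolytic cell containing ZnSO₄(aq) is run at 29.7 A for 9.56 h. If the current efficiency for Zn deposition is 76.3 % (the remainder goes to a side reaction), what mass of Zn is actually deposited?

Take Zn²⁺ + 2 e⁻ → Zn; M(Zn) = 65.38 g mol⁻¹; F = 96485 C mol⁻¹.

264 g

Q = I·t = 29.70 × 34416 = 1022000 C.
n(e⁻) = 1022000/96485 = 10.59 mol; theoretically n(Zn) = 10.59/2 = 5.297 mol, m_theo = 346.3 g.
At 76.3 % efficiency, m_actual = 0.763 × 346.3 = 264 g.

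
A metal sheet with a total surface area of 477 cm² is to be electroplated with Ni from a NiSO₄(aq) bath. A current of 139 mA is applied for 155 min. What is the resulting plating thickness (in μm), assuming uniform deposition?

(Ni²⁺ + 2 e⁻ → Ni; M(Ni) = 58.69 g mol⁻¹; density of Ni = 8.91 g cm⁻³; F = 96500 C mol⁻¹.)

Q = I·t = 0.1390 × 9300.0 = 1293 C; n(e⁻) = 0.01340 mol.
n(Ni) = n(e⁻)/2 = 0.006698 mol, so m = 0.006698 × 58.69 = 0.3931 g.
Volume = m/ρ = 0.3931 / 8.91 = 0.04412 cm³.
Thickness = V/A = 0.04412 / 477 = 9.25 × 10⁻⁵ cm = 0.925 μm.

0.925 μm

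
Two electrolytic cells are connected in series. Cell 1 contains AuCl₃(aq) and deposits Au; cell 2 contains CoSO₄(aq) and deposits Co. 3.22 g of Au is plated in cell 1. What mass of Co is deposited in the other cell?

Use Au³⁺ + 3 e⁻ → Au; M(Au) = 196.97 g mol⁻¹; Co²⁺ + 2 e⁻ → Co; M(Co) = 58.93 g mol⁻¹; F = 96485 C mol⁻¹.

1.45 g

n(Au) = 3.22 / 196.97 = 0.01635 mol.
Since Au³⁺ + 3 e⁻ → Au, n(e⁻) passed = 3 × 0.01635 = 0.04904 mol.
Cells in series carry the same charge, so the same 0.04904 mol of electrons passes through cell 2.
Co²⁺ + 2 e⁻ → Co, so n(Co) = 0.04904 / 2 = 0.02452 mol.
m(Co) = 0.02452 × 58.93 = 1.45 g.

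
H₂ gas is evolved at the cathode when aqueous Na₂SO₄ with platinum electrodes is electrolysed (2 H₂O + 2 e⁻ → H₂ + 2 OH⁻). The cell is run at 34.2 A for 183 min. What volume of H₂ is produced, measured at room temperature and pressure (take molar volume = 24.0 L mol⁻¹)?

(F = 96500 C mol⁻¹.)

46.7 L

Q = I·t = 34.20 A × 10980 s = 375500 C.
n(e⁻) = Q/F = 375500 / 96500 = 3.891 mol.
2 electrons are transferred per H₂ molecule, so n(H₂) = 3.891 / 2 = 1.946 mol.
V = n × V_m = 1.946 × 24.0 = 46.7 L.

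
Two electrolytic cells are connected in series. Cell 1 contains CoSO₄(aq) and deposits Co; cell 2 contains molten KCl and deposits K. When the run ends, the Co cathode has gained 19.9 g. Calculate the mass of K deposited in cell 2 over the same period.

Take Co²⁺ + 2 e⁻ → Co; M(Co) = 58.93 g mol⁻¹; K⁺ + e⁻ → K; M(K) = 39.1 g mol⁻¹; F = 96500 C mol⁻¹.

26.4 g

n(Co) = 19.9 / 58.93 = 0.3377 mol.
Since Co²⁺ + 2 e⁻ → Co, n(e⁻) passed = 2 × 0.3377 = 0.6754 mol.
Cells in series carry the same charge, so the same 0.6754 mol of electrons passes through cell 2.
K⁺ + e⁻ → K, so n(K) = 0.6754 / 1 = 0.6754 mol.
m(K) = 0.6754 × 39.1 = 26.4 g.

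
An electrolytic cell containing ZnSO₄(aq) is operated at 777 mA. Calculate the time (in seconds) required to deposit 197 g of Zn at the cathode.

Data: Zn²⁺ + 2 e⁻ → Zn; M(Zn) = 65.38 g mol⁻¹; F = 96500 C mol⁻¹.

7.48 × 10⁵ s

n(Zn) = m/M = 197 / 65.38 = 3.013 mol.
Each Zn atom requires 2 electrons, so n(e⁻) = 2 × 3.013 = 6.026 mol.
Q = n(e⁻)·F = 6.026 × 96500 = 581500 C.
t = Q/I = 581500 / 0.7770 A = 748400 s.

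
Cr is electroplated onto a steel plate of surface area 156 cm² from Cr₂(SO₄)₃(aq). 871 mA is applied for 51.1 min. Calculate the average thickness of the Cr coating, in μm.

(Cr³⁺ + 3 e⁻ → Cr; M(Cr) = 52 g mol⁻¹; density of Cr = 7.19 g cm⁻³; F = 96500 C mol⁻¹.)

4.28 μm

Q = I·t = 0.8710 × 3066.0 = 2670 C; n(e⁻) = 0.02767 mol.
n(Cr) = n(e⁻)/3 = 0.009224 mol, so m = 0.009224 × 52 = 0.4797 g.
Volume = m/ρ = 0.4797 / 7.19 = 0.06671 cm³.
Thickness = V/A = 0.06671 / 156 = 4.28 × 10⁻⁴ cm = 4.28 μm.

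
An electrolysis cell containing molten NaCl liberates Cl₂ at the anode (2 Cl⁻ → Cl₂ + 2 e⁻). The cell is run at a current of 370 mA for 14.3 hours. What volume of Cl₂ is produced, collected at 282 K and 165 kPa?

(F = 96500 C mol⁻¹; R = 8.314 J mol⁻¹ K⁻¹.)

1.40 L

Q = I·t = 0.3700 A × 51480 s = 19050 C.
n(e⁻) = Q/F = 19050 / 96500 = 0.1974 mol.
2 electrons are transferred per Cl₂ molecule, so n(Cl₂) = 0.1974 / 2 = 0.09869 mol.
V = nRT/P = (0.09869 × 8.314 × 282) / (165 × 10³ Pa) = 0.00140 m³ = 1.40 L.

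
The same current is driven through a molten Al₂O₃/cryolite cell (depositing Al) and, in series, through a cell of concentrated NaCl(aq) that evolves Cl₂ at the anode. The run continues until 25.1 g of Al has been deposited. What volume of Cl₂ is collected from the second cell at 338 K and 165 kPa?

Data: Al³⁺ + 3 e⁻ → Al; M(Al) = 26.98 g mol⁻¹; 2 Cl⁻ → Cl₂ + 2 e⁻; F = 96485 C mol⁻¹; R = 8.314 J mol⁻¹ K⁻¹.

n(Al) = 25.1 / 26.98 = 0.9303 mol, so n(e⁻) = 3 × 0.9303 = 2.791 mol.
The cells are in series, so the same 2.791 mol of electrons passes through the second cell.
2 Cl⁻ → Cl₂ + 2 e⁻ — 2 mol e⁻ per mol Cl₂, so n(Cl₂) = 2.791/2 = 1.395 mol.
V = nRT/P = (1.395 × 8.314 × 338) / (165 × 10³) = 0.0238 m³ = 23.8 L.

23.8 L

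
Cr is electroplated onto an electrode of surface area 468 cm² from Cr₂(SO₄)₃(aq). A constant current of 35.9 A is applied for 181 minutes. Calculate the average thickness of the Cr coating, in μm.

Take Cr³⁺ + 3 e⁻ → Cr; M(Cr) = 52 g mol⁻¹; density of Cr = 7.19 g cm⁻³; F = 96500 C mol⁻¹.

Q = I·t = 35.90 × 10860 = 389900 C; n(e⁻) = 4.040 mol.
n(Cr) = n(e⁻)/3 = 1.347 mol, so m = 1.347 × 52 = 70.03 g.
Volume = m/ρ = 70.03 / 7.19 = 9.740 cm³.
Thickness = V/A = 9.740 / 468 = 0.0208 cm = 208 μm.

208 μm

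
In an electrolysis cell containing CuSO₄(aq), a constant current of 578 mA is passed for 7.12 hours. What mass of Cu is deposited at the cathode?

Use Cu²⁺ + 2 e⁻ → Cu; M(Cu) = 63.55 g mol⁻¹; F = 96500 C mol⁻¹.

4.88 g

Q = I·t = 0.5780 A × 25632 s = 14820 C.
n(e⁻) = Q/F = 14820 / 96500 = 0.1535 mol.
Cu²⁺ + 2 e⁻ → Cu, so n(Cu) = n(e⁻)/2 = 0.07676 mol.
m = n·M = 0.07676 × 63.55 = 4.88 g.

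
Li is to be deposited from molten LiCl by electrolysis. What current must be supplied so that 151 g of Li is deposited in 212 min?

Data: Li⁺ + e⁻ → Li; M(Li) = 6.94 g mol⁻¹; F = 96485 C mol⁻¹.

165 A

n(Li) = 151 / 6.94 = 21.76 mol.
n(e⁻) = 1 × 21.76 = 21.76 mol.
Q = n(e⁻)·F = 21.76 × 96485 = 2099000 C.
I = Q/t = 2099000 / 12720 s = 165 A.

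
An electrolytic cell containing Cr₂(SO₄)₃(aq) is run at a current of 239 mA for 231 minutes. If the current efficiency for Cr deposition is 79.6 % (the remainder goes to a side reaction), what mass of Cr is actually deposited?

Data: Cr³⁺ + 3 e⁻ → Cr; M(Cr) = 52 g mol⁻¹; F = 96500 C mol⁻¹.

0.474 g

Q = I·t = 0.2390 × 13860 = 3313 C.
n(e⁻) = 3313/96500 = 0.03433 mol; theoretically n(Cr) = 0.03433/3 = 0.01144 mol, m_theo = 0.5950 g.
At 79.6 % efficiency, m_actual = 0.796 × 0.5950 = 0.474 g.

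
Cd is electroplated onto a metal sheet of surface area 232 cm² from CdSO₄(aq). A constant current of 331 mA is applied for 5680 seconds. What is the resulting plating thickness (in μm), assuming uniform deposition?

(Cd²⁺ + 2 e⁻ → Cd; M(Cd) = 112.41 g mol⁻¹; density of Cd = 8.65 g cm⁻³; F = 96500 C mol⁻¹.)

Q = I·t = 0.3310 × 5680.0 = 1880 C; n(e⁻) = 0.01948 mol.
n(Cd) = n(e⁻)/2 = 0.009741 mol, so m = 0.009741 × 112.41 = 1.095 g.
Volume = m/ρ = 1.095 / 8.65 = 0.1266 cm³.
Thickness = V/A = 0.1266 / 232 = 5.46 × 10⁻⁴ cm = 5.46 μm.

5.46 μm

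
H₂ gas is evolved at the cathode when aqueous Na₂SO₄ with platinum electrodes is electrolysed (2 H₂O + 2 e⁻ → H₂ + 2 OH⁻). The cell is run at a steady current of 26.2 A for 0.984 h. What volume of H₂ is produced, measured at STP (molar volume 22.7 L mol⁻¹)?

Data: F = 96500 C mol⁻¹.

10.9 L

Q = I·t = 26.20 A × 3542.4 s = 92810 C.
n(e⁻) = Q/F = 92810 / 96500 = 0.9618 mol.
2 electrons are transferred per H₂ molecule, so n(H₂) = 0.9618 / 2 = 0.4809 mol.
V = n × V_m = 0.4809 × 22.7 = 10.9 L.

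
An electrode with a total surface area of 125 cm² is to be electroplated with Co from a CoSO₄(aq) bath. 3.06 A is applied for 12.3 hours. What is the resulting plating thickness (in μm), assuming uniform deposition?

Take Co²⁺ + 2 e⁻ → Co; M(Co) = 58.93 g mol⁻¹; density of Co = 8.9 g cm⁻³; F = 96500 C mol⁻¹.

372 μm

Q = I·t = 3.060 × 44280 = 135500 C; n(e⁻) = 1.404 mol.
n(Co) = n(e⁻)/2 = 0.7021 mol, so m = 0.7021 × 58.93 = 41.37 g.
Volume = m/ρ = 41.37 / 8.9 = 4.649 cm³.
Thickness = V/A = 4.649 / 125 = 0.0372 cm = 372 μm.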